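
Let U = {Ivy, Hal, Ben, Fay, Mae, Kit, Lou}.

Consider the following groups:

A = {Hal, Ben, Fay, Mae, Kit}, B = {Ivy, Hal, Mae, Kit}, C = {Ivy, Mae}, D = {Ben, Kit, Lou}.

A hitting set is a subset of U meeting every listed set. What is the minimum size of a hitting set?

Take H = {Mae, Kit}. Each listed group contains at least one of these, so H is a hitting set of size 2.
The groups C, D are pairwise disjoint, so any hitting set needs a separate item for each — at least 2. Hence 2 is optimal.

2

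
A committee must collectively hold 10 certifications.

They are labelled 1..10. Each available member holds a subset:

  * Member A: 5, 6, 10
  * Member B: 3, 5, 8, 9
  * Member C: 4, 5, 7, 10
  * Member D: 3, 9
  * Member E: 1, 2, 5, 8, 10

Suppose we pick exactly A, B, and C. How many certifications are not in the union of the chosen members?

Union of A, B, C = {3, 4, 5, 6, 7, 8, 9, 10}.
Not covered: 1, 2 — 2 certifications.

2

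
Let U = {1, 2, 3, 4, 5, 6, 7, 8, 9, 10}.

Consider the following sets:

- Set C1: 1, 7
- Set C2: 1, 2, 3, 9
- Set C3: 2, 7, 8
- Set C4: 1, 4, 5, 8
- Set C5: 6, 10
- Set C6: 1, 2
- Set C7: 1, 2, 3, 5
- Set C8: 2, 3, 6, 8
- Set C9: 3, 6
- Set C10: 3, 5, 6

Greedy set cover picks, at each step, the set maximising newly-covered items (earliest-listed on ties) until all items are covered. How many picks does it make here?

Greedy: pick C2 (covers 4 new) → pick C4 (covers 3 new) → pick C5 (covers 2 new) → pick C1 (covers 1 new). Total picks: 4.

4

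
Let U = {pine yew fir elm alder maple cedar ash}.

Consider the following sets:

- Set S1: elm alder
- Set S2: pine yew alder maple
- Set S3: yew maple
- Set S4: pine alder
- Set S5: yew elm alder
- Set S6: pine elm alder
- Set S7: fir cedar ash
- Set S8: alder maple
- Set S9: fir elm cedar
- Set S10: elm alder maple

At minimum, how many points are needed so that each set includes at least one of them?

Take H = {yew, alder, cedar}. Each listed set contains at least one of these, so H is a hitting set of size 3.
The sets S3, S4, S7 are pairwise disjoint, so any hitting set needs a separate point for each — at least 3. Hence 3 is optimal.

3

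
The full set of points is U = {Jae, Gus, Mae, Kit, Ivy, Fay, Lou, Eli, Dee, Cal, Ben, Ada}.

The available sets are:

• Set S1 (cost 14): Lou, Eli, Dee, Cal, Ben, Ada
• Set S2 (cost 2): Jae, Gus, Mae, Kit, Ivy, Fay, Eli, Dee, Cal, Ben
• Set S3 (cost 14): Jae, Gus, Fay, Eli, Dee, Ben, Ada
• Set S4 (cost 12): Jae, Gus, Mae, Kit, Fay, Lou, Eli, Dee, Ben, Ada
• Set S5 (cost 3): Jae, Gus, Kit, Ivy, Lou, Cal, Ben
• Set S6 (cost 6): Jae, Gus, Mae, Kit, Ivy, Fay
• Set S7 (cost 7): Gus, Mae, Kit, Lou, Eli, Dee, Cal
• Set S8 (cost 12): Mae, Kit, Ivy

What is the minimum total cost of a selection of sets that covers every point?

S2, S4 together cover every point (S2 ∪ S4 = {Jae, Gus, Mae, Kit, Ivy, Fay, Lou, Eli, Dee, Cal, Ben, Ada}); total cost 2 + 12 = 14.
The greedy pick S2, S5, S4 costs 17; no covering selection beats 14.

14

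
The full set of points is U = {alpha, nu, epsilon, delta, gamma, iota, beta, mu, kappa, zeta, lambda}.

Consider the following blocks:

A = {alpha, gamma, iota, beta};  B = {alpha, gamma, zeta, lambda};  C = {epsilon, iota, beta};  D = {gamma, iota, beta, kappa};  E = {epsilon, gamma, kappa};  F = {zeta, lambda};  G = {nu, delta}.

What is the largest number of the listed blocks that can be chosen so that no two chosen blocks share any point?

B, C, G are pairwise disjoint (B={alpha,gamma,zeta,lambda}; C={epsilon,iota,beta}; G={nu,delta}).
Every remaining block overlaps one of these, and no 4 of the listed blocks are pairwise disjoint, so 3 is the maximum.

3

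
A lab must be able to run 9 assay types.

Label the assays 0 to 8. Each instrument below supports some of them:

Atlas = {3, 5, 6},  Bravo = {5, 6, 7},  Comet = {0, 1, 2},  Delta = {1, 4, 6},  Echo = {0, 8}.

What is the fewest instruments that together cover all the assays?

Atlas and Bravo and Comet and Delta and Echo together: Atlas ∪ Bravo ∪ Comet ∪ Delta ∪ Echo = {0, 1, 2, 3, 4, 5, 6, 7, 8} — every assay is covered.
No 4 of the 5 instruments cover everything (all 5 combinations miss at least one assay), so 5 is optimal.

5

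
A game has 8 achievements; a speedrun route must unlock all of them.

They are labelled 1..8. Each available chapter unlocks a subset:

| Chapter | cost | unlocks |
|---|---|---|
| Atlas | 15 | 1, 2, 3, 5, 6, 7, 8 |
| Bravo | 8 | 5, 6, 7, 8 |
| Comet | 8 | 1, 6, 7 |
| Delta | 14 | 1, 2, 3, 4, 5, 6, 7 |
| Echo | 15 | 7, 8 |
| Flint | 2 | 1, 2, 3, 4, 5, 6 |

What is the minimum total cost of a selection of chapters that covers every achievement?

10

Bravo, Flint together cover every achievement (Bravo ∪ Flint = {1, 2, 3, 4, 5, 6, 7, 8}); total cost 8 + 2 = 10.
No covering selection has total cost below 10.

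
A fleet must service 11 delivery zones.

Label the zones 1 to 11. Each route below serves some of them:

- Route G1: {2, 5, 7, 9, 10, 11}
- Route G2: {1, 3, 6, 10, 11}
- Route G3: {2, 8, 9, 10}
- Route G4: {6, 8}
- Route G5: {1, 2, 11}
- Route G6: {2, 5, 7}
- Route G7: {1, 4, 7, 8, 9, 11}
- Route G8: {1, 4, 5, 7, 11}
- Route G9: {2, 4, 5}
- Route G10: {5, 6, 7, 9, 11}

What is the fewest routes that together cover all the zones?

3

G2 and G3 and G8 together: G2 ∪ G3 ∪ G8 = {1, 2, 3, 4, 5, 6, 7, 8, 9, 10, 11} — every zone is covered.
Only G2 contains 3, so G2 is forced; the remaining 6 zones need at least 2 more routes (each remaining route adds at most 4) — so at least 3 routes are needed, and 3 is optimal.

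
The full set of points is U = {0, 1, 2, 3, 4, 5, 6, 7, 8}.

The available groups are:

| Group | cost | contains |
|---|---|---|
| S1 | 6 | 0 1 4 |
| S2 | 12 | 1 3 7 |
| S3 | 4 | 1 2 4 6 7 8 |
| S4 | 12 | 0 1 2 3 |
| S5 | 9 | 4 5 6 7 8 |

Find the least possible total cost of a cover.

S4, S5 together cover every point (S4 ∪ S5 = {0, 1, 2, 3, 4, 5, 6, 7, 8}); total cost 12 + 9 = 21.
The greedy pick S3, S1, S5, S2 costs 31; no covering selection beats 21.

21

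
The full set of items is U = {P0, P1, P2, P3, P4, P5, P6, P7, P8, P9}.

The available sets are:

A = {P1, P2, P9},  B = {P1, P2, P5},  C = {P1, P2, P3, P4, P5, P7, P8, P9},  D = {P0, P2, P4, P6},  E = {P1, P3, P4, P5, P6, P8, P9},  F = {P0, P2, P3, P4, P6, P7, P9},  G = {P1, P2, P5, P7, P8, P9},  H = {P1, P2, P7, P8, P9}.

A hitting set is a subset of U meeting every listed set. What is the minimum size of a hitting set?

Take T = {P2, P8}. Each listed set contains at least one of these, so T is a hitting set of size 2.
No single item lies in every set, so at least 2 are needed and 2 is optimal.

2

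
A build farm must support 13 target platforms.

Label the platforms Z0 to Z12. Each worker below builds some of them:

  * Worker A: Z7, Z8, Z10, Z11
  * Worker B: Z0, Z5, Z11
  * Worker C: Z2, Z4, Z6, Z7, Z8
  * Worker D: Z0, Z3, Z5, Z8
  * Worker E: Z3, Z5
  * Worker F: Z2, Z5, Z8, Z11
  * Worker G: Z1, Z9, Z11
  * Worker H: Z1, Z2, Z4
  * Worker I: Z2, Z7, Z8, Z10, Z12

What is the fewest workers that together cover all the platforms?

4

C and D and G and I together: C ∪ D ∪ G ∪ I = {Z0, Z1, Z2, Z3, Z4, Z5, Z6, Z7, Z8, Z9, Z10, Z11, Z12} — every platform is covered.
Only C contains Z6, so C is forced; the remaining 8 platforms need at least 3 more workers (each remaining worker adds at most 3) — so at least 4 workers are needed, and 4 is optimal.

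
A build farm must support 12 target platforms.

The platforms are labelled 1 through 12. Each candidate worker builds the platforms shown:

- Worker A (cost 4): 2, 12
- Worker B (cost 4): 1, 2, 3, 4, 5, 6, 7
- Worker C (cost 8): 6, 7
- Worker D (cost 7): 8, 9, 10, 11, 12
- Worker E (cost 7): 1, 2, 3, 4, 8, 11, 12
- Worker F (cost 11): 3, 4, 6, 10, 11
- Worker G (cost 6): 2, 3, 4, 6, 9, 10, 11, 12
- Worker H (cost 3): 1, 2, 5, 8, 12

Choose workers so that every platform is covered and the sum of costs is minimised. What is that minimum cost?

B, D together cover every platform (B ∪ D = {1, 2, 3, 4, 5, 6, 7, 8, 9, 10, 11, 12}); total cost 4 + 7 = 11.
No covering selection has total cost below 11.

11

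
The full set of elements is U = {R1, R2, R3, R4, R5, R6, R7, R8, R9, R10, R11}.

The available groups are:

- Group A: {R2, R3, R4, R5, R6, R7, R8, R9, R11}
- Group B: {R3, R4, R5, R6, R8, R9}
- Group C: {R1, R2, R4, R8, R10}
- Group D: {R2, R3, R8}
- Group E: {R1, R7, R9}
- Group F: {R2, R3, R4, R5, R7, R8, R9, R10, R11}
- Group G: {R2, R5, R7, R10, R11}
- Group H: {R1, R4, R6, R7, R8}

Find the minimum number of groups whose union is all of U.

A and C together: A ∪ C = {R1, R2, R3, R4, R5, R6, R7, R8, R9, R10, R11} — every element is covered.
No single group has all 11 elements (the largest, A, has 9), so 2 is optimal.

2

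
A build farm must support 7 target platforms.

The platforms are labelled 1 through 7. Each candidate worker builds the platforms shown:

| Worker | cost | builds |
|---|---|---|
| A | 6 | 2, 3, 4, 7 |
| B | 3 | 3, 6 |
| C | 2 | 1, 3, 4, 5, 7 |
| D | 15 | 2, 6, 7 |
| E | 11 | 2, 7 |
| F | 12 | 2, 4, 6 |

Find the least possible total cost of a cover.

11

A, B, C together cover every platform (A ∪ B ∪ C = {1, 2, 3, 4, 5, 6, 7}); total cost 6 + 3 + 2 = 11.
No covering selection has total cost below 11.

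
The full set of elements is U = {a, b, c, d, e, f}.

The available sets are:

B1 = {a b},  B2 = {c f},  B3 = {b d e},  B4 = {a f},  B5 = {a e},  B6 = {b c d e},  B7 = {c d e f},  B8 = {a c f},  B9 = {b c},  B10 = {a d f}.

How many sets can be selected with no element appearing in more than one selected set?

2

B2, B3 are pairwise disjoint (B2={c,f}; B3={b,d,e}).
Every remaining set overlaps one of these, and no 3 of the listed sets are pairwise disjoint, so 2 is the maximum.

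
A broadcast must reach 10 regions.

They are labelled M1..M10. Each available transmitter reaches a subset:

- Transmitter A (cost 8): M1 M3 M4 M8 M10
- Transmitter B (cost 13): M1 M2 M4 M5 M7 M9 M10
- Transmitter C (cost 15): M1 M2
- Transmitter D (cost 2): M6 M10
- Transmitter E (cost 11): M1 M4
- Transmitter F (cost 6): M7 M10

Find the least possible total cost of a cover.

A, B, D together cover every region (A ∪ B ∪ D = {M1, M2, M3, M4, M5, M6, M7, M8, M9, M10}); total cost 8 + 13 + 2 = 23.
No covering selection has total cost below 23.

23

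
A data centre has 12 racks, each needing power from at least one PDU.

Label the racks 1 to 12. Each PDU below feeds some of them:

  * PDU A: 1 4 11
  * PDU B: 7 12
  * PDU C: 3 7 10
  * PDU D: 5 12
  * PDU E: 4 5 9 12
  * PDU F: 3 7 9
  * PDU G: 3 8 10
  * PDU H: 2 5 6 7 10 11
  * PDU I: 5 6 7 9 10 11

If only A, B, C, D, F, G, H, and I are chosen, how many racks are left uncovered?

0

Union of A, B, C, D, F, G, H, I = {1, 2, 3, 4, 5, 6, 7, 8, 9, 10, 11, 12} — that's every rack, so 0 are uncovered.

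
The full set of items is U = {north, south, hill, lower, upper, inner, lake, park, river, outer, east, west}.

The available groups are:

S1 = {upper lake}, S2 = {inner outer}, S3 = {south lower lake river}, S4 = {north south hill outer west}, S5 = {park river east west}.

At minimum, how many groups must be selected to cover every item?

5

S1 and S2 and S3 and S4 and S5 together: S1 ∪ S2 ∪ S3 ∪ S4 ∪ S5 = {north, south, hill, lower, upper, inner, lake, park, river, outer, east, west} — every item is covered.
No 4 of the 5 groups cover everything (all 5 combinations miss at least one item), so 5 is optimal.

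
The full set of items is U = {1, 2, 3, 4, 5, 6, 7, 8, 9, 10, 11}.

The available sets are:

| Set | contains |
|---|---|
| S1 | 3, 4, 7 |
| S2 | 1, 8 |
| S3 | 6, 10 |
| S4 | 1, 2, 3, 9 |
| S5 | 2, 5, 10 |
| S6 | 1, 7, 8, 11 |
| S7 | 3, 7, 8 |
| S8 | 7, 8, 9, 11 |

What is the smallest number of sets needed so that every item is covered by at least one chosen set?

5

S1, S3, S4, S5, and S6 cover everything between them: the union {1, 2, 3, 4, 5, 6, 7, 8, 9, 10, 11} is all of U.
No 4 of the 8 sets cover everything (all 70 combinations miss at least one item), so 5 is optimal.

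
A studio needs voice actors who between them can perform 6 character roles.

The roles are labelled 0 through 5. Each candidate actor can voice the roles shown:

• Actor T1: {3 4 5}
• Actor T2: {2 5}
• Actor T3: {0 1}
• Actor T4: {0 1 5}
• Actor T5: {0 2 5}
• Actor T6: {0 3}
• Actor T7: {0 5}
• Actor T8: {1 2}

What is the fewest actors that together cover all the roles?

3

Take {T1, T2, T4}. Their union is {0, 1, 2, 3, 4, 5}, which is all 6 roles.
Only T1 contains 4, so T1 is forced; the remaining 3 roles need at least 2 more actors (each remaining actor adds at most 2) — so at least 3 actors are needed, and 3 is optimal.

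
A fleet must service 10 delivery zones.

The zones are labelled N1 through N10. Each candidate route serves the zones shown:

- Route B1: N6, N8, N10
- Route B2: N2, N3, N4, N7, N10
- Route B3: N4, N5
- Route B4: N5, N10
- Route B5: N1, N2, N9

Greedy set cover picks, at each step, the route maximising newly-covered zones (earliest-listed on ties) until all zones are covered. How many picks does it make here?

Greedy: pick B2 (covers 5 new) → pick B1 (covers 2 new) → pick B5 (covers 2 new) → pick B3 (covers 1 new). Total picks: 4.

4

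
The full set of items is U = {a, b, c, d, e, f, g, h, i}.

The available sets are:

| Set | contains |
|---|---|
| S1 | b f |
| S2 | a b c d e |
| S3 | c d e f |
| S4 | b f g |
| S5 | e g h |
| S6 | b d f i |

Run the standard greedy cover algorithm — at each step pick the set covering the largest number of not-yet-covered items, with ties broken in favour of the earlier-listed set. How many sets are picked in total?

4

Greedy: pick S2 (covers 5 new) → pick S4 (covers 2 new) → pick S5 (covers 1 new) → pick S6 (covers 1 new). Total picks: 4.
(The true minimum cover uses only 3 sets, so greedy is not optimal here.)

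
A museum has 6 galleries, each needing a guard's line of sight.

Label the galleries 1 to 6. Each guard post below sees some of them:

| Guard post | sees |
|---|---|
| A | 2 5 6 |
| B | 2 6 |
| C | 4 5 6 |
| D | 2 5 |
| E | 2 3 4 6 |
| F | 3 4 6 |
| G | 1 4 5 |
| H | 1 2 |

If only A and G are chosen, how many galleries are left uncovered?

Union of A, G = {1, 2, 4, 5, 6}.
Not covered: 3 — 1 gallery.

1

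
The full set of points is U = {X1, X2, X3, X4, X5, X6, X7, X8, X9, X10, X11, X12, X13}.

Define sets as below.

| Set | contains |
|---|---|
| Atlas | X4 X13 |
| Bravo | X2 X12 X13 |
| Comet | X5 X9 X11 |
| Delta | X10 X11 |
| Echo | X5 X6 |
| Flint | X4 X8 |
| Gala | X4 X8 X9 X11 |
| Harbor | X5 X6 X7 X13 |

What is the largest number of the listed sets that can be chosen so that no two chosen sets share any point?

Bravo, Delta, Echo, Flint are pairwise disjoint (Bravo={X2,X12,X13}; Delta={X10,X11}; Echo={X5,X6}; Flint={X4,X8}).
Every remaining set overlaps one of these, and no 5 of the listed sets are pairwise disjoint, so 4 is the maximum.

4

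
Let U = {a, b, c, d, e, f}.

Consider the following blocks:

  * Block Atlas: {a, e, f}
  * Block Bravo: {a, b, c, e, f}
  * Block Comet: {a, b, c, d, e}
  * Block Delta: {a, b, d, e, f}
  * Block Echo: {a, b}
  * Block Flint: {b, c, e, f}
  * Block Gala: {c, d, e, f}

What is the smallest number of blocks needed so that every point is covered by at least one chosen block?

2

Atlas and Comet cover everything between them: the union {a, b, c, d, e, f} is all of U.
No single block has all 6 points (the largest, Bravo, has 5), so 2 is optimal.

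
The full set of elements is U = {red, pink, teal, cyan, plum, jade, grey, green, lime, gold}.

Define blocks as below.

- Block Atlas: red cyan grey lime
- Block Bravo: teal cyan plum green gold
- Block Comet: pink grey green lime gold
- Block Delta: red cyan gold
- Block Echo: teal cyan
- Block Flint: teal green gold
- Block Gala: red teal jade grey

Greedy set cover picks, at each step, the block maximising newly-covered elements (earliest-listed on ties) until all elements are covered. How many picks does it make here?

4

Greedy: pick Bravo (covers 5 new) → pick Atlas (covers 3 new) → pick Comet (covers 1 new) → pick Gala (covers 1 new). Total picks: 4.
(The true minimum cover uses only 3 blocks, so greedy is not optimal here.)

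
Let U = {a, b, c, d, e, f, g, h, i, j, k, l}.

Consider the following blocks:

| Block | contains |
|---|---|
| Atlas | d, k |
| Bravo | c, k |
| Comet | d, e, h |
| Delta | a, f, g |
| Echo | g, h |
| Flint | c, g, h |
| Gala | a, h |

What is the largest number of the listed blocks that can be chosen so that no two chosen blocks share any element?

3

Bravo, Comet, Delta are pairwise disjoint (Bravo={c,k}; Comet={d,e,h}; Delta={a,f,g}).
Every remaining block overlaps one of these, and no 4 of the listed blocks are pairwise disjoint, so 3 is the maximum.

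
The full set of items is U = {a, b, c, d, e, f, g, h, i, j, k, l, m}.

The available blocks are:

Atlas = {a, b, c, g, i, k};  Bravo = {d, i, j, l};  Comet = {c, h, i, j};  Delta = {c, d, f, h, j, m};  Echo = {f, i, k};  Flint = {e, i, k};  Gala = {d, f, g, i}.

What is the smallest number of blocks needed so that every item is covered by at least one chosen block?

Take {Atlas, Bravo, Delta, Flint}. Their union is {a, b, c, d, e, f, g, h, i, j, k, l, m}, which is all 13 items.
No 3 of the 7 blocks cover everything (all 35 combinations miss at least one item), so 4 is optimal.

4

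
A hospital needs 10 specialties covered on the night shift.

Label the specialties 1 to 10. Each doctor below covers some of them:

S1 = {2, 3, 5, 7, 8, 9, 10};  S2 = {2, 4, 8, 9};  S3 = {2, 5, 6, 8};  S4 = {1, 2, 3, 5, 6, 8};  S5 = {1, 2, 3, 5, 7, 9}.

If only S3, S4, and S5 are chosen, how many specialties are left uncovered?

2

Union of S3, S4, S5 = {1, 2, 3, 5, 6, 7, 8, 9}.
Not covered: 4, 10 — 2 specialties.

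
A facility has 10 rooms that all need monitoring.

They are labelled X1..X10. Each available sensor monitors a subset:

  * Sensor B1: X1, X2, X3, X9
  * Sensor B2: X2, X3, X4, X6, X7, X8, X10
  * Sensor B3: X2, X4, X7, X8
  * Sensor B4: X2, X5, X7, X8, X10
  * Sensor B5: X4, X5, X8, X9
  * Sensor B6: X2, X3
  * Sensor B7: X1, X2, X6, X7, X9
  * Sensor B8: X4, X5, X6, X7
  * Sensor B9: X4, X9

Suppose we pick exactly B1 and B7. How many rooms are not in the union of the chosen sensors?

Union of B1, B7 = {X1, X2, X3, X6, X7, X9}.
Not covered: X4, X5, X8, X10 — 4 rooms.

4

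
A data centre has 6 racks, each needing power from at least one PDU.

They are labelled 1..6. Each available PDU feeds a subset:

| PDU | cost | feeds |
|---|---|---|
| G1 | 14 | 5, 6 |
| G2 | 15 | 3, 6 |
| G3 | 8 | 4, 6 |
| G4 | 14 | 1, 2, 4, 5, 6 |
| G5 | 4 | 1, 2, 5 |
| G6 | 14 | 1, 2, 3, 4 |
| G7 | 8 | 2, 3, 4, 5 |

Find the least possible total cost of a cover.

20

G3, G5, G7 together cover every rack (G3 ∪ G5 ∪ G7 = {1, 2, 3, 4, 5, 6}); total cost 8 + 4 + 8 = 20.
No covering selection has total cost below 20.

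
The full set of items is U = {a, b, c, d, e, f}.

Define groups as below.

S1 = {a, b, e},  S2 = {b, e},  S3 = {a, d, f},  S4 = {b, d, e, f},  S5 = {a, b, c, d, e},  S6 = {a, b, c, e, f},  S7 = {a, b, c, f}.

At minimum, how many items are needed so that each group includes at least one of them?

H = {a, b} meets every group (each contains at least one member of H), and |H| = 2.
The groups S2, S3 are pairwise disjoint, so any hitting set needs a separate item for each — at least 2. Hence 2 is optimal.

2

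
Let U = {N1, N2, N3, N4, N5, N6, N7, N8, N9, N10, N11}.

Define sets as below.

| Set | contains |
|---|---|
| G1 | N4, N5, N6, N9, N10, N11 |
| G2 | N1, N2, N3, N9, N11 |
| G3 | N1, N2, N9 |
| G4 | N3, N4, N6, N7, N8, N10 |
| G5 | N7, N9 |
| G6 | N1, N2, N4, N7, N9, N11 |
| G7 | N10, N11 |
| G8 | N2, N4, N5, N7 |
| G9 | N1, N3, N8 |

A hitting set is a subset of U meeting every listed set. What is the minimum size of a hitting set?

3

Take H = {N1, N7, N10}. Each listed set contains at least one of these, so H is a hitting set of size 3.
The sets G5, G7, G9 are pairwise disjoint, so any hitting set needs a separate element for each — at least 3. Hence 3 is optimal.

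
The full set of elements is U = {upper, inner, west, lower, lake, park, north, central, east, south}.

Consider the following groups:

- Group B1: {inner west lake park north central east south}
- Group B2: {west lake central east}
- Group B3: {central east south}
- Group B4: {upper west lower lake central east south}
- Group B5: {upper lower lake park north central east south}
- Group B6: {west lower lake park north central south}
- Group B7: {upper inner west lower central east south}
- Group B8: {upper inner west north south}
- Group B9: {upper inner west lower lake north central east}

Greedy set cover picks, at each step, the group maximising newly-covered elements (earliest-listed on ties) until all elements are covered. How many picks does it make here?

Greedy: pick B1 (covers 8 new) → pick B4 (covers 2 new). Total picks: 2.

2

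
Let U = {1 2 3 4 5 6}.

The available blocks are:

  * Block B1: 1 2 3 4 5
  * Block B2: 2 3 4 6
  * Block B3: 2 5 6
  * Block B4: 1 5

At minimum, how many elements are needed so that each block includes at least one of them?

2

The 2 elements {5, 6} hit every block.
The blocks B2, B4 are pairwise disjoint, so any hitting set needs a separate element for each — at least 2. Hence 2 is optimal.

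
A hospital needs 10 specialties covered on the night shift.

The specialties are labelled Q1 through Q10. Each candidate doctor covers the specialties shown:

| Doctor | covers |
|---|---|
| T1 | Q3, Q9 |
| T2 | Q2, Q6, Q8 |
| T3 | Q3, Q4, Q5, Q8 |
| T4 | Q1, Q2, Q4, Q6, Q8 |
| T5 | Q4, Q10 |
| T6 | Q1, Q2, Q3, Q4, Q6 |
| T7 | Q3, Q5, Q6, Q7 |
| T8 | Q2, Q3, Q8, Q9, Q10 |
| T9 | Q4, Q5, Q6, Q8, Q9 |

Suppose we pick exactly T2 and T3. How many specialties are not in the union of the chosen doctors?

Union of T2, T3 = {Q2, Q3, Q4, Q5, Q6, Q8}.
Not covered: Q1, Q7, Q9, Q10 — 4 specialties.

4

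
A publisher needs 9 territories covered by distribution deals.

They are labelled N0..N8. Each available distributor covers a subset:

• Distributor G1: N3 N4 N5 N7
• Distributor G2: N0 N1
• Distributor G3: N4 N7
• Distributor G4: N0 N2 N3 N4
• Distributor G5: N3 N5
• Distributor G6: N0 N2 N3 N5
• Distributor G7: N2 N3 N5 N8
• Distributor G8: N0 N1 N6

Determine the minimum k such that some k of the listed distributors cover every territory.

3

G3 and G7 and G8 together: G3 ∪ G7 ∪ G8 = {N0, N1, N2, N3, N4, N5, N6, N7, N8} — every territory is covered.
Each distributor has at most 4 territories, and 2·4 = 8 < 9 — so at least 3 distributors are needed, and 3 is optimal.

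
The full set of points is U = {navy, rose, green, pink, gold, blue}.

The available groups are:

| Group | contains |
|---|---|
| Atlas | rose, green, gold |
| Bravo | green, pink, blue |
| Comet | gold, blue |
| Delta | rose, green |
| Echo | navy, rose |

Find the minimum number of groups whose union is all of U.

3

Take {Atlas, Bravo, Echo}. Their union is {navy, rose, green, pink, gold, blue}, which is all 6 points.
Only Echo contains navy, so Echo is forced; the remaining 4 points need at least 2 more groups (each remaining group adds at most 3) — so at least 3 groups are needed, and 3 is optimal.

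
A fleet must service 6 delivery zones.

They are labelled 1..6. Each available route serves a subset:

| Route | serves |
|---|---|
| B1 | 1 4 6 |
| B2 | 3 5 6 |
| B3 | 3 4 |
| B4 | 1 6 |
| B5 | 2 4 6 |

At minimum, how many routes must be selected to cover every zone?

3

B2 and B4 and B5 together: B2 ∪ B4 ∪ B5 = {1, 2, 3, 4, 5, 6} — every zone is covered.
Only B5 contains 2, so B5 is forced; the remaining 3 zones need at least 2 more routes (each remaining route adds at most 2) — so at least 3 routes are needed, and 3 is optimal.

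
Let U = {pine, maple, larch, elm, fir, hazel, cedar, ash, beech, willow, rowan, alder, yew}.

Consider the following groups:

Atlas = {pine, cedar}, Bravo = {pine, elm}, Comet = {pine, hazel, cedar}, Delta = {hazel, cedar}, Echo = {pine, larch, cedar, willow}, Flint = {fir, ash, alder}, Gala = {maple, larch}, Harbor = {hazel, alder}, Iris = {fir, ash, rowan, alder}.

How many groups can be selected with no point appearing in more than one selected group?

Bravo, Delta, Gala, Iris are pairwise disjoint (Bravo={pine,elm}; Delta={hazel,cedar}; Gala={maple,larch}; Iris={fir,ash,rowan,alder}).
Every remaining group overlaps one of these, and no 5 of the listed groups are pairwise disjoint, so 4 is the maximum.

4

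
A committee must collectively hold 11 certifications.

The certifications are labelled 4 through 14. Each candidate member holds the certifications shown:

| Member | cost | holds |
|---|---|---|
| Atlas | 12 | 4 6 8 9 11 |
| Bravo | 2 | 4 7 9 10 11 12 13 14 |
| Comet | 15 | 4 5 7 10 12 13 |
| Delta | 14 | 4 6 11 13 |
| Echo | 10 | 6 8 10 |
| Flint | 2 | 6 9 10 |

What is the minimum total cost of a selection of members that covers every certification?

Bravo, Comet, Echo together cover every certification (Bravo ∪ Comet ∪ Echo = {4, 5, 6, 7, 8, 9, 10, 11, 12, 13, 14}); total cost 2 + 15 + 10 = 27.
The greedy pick Bravo, Flint, Echo, Comet costs 29; no covering selection beats 27.

27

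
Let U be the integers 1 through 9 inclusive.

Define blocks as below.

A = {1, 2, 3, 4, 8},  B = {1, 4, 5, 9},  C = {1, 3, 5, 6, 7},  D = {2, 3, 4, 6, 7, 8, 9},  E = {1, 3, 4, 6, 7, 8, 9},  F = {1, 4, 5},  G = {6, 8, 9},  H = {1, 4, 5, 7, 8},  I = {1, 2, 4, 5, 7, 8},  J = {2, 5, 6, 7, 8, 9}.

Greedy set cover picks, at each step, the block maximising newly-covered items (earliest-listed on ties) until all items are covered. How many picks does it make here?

Greedy: pick D (covers 7 new) → pick B (covers 2 new). Total picks: 2.

2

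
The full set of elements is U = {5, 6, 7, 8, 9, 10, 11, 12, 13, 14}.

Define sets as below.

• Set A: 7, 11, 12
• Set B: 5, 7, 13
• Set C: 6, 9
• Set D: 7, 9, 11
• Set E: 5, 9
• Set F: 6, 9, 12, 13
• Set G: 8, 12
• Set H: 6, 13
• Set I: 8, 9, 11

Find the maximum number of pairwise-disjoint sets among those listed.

3

D, G, H are pairwise disjoint (D={7,9,11}; G={8,12}; H={6,13}).
Every remaining set overlaps one of these, and no 4 of the listed sets are pairwise disjoint, so 3 is the maximum.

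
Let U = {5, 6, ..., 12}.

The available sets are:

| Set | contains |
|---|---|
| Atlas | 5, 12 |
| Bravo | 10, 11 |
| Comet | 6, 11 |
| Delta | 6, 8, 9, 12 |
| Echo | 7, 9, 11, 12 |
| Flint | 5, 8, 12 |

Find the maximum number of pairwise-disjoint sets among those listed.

Bravo, Flint are pairwise disjoint (Bravo={10,11}; Flint={5,8,12}).
Every remaining set overlaps one of these, and no 3 of the listed sets are pairwise disjoint, so 2 is the maximum.

2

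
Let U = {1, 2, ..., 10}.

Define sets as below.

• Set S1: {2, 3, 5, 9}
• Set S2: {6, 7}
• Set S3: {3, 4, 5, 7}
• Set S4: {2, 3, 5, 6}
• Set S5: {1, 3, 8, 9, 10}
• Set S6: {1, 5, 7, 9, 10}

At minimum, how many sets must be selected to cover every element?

3

Take {S3, S4, S5}. Their union is {1, 2, 3, 4, 5, 6, 7, 8, 9, 10}, which is all 10 elements.
Only S3 contains 4, so S3 is forced; the remaining 6 elements need at least 2 more sets (each remaining set adds at most 4) — so at least 3 sets are needed, and 3 is optimal.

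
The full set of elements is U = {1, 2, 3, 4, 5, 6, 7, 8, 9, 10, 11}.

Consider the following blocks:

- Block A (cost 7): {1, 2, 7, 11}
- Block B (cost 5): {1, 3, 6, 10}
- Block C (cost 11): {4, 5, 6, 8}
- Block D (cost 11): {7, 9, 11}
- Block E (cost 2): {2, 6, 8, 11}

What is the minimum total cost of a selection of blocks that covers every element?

B, C, D, E together cover every element (B ∪ C ∪ D ∪ E = {1, 2, 3, 4, 5, 6, 7, 8, 9, 10, 11}); total cost 5 + 11 + 11 + 2 = 29.
No covering selection has total cost below 29.

29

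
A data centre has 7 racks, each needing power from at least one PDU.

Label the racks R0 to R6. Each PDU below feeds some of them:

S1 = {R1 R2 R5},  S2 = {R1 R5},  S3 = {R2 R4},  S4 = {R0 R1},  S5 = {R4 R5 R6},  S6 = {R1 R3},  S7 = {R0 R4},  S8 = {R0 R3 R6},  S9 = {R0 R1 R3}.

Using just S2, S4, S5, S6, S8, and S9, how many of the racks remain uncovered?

1

Union of S2, S4, S5, S6, S8, S9 = {R0, R1, R3, R4, R5, R6}.
Not covered: R2 — 1 rack.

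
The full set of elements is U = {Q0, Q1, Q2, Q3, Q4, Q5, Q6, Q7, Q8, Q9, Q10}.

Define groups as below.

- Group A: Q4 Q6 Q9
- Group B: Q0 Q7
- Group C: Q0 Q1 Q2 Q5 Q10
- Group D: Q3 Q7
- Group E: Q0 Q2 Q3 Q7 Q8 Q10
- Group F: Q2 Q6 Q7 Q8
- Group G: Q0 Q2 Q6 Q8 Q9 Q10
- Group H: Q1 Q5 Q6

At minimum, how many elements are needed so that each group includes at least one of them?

Take T = {Q5, Q6, Q7}. Each listed group contains at least one of these, so T is a hitting set of size 3.
The groups A, C, D are pairwise disjoint, so any hitting set needs a separate element for each — at least 3. Hence 3 is optimal.

3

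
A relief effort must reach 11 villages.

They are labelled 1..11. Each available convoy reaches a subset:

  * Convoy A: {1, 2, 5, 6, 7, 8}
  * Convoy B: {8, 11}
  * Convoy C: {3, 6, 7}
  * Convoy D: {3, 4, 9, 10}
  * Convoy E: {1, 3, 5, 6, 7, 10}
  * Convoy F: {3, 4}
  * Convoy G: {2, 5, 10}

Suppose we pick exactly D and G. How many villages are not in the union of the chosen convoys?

5

Union of D, G = {2, 3, 4, 5, 9, 10}.
Not covered: 1, 6, 7, 8, 11 — 5 villages.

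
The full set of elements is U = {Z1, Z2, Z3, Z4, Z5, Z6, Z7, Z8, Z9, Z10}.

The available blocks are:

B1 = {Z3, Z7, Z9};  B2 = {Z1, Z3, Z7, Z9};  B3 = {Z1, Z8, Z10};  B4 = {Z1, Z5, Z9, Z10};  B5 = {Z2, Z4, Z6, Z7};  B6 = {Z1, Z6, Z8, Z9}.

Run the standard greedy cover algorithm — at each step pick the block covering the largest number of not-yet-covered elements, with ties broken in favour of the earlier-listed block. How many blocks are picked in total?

Greedy: pick B2 (covers 4 new) → pick B5 (covers 3 new) → pick B3 (covers 2 new) → pick B4 (covers 1 new). Total picks: 4.

4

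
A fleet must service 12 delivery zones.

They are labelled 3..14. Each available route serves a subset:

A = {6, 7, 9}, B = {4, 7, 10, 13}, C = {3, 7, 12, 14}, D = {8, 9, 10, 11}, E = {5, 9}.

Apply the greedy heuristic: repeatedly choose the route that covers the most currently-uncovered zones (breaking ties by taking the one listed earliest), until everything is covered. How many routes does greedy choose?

Greedy: pick B (covers 4 new) → pick C (covers 3 new) → pick D (covers 3 new) → pick A (covers 1 new) → pick E (covers 1 new). Total picks: 5.

5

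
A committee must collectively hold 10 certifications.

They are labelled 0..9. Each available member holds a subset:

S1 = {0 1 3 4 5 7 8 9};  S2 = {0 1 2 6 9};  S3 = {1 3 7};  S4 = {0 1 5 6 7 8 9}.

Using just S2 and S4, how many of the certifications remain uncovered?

Union of S2, S4 = {0, 1, 2, 5, 6, 7, 8, 9}.
Not covered: 3, 4 — 2 certifications.

2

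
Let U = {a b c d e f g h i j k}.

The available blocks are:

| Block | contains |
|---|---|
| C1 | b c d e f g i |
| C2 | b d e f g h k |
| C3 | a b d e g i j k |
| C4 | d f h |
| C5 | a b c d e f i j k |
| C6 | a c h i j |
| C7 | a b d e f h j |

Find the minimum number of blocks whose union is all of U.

2

Take {C2, C6}. Their union is {a, b, c, d, e, f, g, h, i, j, k}, which is all 11 elements.
No single block has all 11 elements (the largest, C5, has 9), so 2 is optimal.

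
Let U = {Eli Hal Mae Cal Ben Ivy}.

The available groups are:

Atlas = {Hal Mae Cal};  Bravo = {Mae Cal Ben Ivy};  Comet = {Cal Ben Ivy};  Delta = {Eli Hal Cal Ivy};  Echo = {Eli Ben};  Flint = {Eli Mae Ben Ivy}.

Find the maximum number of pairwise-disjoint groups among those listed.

2

Atlas, Echo are pairwise disjoint (Atlas={Hal,Mae,Cal}; Echo={Eli,Ben}).
Every remaining group overlaps one of these, and no 3 of the listed groups are pairwise disjoint, so 2 is the maximum.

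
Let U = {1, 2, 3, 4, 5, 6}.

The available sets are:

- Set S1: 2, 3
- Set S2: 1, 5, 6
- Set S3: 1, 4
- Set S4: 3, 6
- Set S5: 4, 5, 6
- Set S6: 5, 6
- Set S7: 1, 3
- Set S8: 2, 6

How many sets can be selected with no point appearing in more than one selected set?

S1, S3, S6 are pairwise disjoint (S1={2,3}; S3={1,4}; S6={5,6}).
Every remaining set overlaps one of these, and no 4 of the listed sets are pairwise disjoint, so 3 is the maximum.

3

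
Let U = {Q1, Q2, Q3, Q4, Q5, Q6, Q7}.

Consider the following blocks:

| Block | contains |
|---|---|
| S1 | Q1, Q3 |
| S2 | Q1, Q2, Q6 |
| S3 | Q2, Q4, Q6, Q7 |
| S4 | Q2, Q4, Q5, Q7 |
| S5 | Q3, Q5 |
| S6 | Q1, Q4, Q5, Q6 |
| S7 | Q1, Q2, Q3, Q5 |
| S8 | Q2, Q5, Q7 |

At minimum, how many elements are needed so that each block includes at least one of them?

H = {Q3, Q5, Q6} meets every block (each contains at least one member of H), and |H| = 3.
No choice of 2 elements meets every block, so 3 is the minimum.

3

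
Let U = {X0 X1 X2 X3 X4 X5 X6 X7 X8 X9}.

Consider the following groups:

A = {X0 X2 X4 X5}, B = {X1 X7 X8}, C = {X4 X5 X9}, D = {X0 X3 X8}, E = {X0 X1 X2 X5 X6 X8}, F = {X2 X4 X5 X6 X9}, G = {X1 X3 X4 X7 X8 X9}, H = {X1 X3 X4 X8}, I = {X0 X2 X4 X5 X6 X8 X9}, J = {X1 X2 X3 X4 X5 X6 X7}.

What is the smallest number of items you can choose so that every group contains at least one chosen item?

2

The 2 items {X5, X8} hit every group.
The groups B, C are pairwise disjoint, so any hitting set needs a separate item for each — at least 2. Hence 2 is optimal.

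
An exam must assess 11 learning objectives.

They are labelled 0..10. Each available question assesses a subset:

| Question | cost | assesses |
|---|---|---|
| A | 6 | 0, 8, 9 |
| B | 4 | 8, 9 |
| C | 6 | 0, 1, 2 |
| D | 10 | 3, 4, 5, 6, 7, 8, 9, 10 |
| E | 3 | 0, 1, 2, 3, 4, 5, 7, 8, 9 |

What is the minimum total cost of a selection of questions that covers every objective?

13

D, E together cover every objective (D ∪ E = {0, 1, 2, 3, 4, 5, 6, 7, 8, 9, 10}); total cost 10 + 3 = 13.
No covering selection has total cost below 13.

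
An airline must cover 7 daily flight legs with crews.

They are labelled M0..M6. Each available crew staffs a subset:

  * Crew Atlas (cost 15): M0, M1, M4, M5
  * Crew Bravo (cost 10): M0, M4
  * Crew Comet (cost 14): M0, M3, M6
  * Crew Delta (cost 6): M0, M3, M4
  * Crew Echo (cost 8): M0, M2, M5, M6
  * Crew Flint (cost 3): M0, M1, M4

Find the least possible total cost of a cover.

Delta, Echo, Flint together cover every leg (Delta ∪ Echo ∪ Flint = {M0, M1, M2, M3, M4, M5, M6}); total cost 6 + 8 + 3 = 17.
No covering selection has total cost below 17.

17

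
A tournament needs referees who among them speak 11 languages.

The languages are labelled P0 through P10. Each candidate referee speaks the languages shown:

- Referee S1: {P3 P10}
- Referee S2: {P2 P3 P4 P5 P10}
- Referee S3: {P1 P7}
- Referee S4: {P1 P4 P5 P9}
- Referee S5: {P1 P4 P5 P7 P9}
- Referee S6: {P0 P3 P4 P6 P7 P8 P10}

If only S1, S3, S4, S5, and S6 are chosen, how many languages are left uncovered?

Union of S1, S3, S4, S5, S6 = {P0, P1, P3, P4, P5, P6, P7, P8, P9, P10}.
Not covered: P2 — 1 language.

1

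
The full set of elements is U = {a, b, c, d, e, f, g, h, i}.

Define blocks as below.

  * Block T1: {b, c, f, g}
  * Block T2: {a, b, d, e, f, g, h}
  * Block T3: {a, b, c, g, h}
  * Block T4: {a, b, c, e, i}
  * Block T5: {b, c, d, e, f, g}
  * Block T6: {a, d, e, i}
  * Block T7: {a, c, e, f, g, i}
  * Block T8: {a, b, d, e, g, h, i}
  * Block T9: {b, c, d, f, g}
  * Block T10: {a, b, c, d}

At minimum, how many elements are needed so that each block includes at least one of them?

2

Take T = {b, e}. Each listed block contains at least one of these, so T is a hitting set of size 2.
The blocks T1, T6 are pairwise disjoint, so any hitting set needs a separate element for each — at least 2. Hence 2 is optimal.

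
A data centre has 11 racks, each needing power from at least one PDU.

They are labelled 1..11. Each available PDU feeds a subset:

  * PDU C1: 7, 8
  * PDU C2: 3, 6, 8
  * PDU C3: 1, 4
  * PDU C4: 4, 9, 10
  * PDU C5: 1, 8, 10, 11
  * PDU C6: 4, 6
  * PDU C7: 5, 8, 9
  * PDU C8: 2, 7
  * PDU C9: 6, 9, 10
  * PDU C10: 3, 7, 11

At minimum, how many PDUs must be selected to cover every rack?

5

Take {C3, C7, C8, C9, C10}. Their union is {1, 2, 3, 4, 5, 6, 7, 8, 9, 10, 11}, which is all 11 racks.
No 4 of the 10 PDUs cover everything (all 210 combinations miss at least one rack), so 5 is optimal.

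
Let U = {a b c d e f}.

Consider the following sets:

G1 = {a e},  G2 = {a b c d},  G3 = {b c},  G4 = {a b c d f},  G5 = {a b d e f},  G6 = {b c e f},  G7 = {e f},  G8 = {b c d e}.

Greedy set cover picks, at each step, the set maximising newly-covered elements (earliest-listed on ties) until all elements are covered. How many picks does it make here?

Greedy: pick G4 (covers 5 new) → pick G1 (covers 1 new). Total picks: 2.

2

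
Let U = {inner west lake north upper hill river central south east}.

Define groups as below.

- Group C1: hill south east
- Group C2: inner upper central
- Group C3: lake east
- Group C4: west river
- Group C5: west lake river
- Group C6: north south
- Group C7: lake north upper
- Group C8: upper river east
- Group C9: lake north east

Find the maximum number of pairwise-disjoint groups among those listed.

4

C2, C3, C4, C6 are pairwise disjoint (C2={inner,upper,central}; C3={lake,east}; C4={west,river}; C6={north,south}).
Every remaining group overlaps one of these, and no 5 of the listed groups are pairwise disjoint, so 4 is the maximum.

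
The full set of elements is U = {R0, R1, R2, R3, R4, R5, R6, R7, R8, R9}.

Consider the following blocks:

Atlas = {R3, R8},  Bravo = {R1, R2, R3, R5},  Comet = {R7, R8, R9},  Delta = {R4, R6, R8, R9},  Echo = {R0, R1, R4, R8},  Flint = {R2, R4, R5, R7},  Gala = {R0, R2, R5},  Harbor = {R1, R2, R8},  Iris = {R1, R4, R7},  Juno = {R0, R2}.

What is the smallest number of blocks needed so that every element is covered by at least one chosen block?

4

Bravo and Delta and Echo and Flint together: Bravo ∪ Delta ∪ Echo ∪ Flint = {R0, R1, R2, R3, R4, R5, R6, R7, R8, R9} — every element is covered.
No 3 of the 10 blocks cover everything (all 120 combinations miss at least one element), so 4 is optimal.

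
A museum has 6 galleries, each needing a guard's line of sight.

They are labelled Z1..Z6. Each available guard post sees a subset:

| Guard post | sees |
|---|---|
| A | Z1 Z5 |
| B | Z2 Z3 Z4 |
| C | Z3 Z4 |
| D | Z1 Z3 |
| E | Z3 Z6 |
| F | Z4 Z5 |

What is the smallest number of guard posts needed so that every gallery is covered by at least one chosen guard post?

3

Take {A, B, E}. Their union is {Z1, Z2, Z3, Z4, Z5, Z6}, which is all 6 galleries.
Only B contains Z2, so B is forced; the remaining 3 galleries need at least 2 more guard posts (each remaining guard post adds at most 2) — so at least 3 guard posts are needed, and 3 is optimal.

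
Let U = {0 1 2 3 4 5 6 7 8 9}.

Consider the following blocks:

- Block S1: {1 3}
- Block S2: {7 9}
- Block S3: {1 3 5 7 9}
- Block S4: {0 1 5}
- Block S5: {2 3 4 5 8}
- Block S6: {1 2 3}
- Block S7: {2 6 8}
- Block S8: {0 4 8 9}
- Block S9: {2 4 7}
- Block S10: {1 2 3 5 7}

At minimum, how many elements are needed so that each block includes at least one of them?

Take H = {1, 7, 8}. Each listed block contains at least one of these, so H is a hitting set of size 3.
The blocks S2, S4, S7 are pairwise disjoint, so any hitting set needs a separate element for each — at least 3. Hence 3 is optimal.

3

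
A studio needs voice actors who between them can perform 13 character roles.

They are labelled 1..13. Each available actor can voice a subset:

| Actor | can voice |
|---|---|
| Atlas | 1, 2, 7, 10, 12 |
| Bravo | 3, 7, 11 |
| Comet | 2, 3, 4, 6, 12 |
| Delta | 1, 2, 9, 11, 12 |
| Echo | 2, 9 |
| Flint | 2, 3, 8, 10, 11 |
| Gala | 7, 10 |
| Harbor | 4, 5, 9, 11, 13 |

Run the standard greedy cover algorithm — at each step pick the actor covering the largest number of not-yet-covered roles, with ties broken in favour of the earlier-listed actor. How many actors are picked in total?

4

Greedy: pick Atlas (covers 5 new) → pick Harbor (covers 5 new) → pick Comet (covers 2 new) → pick Flint (covers 1 new). Total picks: 4.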